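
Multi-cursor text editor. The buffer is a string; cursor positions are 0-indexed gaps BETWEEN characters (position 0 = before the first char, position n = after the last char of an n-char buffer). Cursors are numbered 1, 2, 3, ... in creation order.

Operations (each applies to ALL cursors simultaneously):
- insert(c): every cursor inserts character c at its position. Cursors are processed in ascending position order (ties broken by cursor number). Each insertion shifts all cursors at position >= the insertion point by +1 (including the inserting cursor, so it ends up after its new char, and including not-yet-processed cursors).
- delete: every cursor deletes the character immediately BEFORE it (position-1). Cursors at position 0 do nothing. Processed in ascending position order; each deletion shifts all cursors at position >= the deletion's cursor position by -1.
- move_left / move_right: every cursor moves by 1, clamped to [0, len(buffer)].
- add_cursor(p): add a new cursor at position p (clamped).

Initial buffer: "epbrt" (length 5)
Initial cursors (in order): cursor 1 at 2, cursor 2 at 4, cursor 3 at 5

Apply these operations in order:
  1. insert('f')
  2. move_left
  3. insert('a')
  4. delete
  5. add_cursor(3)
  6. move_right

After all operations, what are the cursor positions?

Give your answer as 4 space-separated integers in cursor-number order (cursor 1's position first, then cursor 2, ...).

After op 1 (insert('f')): buffer="epfbrftf" (len 8), cursors c1@3 c2@6 c3@8, authorship ..1..2.3
After op 2 (move_left): buffer="epfbrftf" (len 8), cursors c1@2 c2@5 c3@7, authorship ..1..2.3
After op 3 (insert('a')): buffer="epafbraftaf" (len 11), cursors c1@3 c2@7 c3@10, authorship ..11..22.33
After op 4 (delete): buffer="epfbrftf" (len 8), cursors c1@2 c2@5 c3@7, authorship ..1..2.3
After op 5 (add_cursor(3)): buffer="epfbrftf" (len 8), cursors c1@2 c4@3 c2@5 c3@7, authorship ..1..2.3
After op 6 (move_right): buffer="epfbrftf" (len 8), cursors c1@3 c4@4 c2@6 c3@8, authorship ..1..2.3

Answer: 3 6 8 4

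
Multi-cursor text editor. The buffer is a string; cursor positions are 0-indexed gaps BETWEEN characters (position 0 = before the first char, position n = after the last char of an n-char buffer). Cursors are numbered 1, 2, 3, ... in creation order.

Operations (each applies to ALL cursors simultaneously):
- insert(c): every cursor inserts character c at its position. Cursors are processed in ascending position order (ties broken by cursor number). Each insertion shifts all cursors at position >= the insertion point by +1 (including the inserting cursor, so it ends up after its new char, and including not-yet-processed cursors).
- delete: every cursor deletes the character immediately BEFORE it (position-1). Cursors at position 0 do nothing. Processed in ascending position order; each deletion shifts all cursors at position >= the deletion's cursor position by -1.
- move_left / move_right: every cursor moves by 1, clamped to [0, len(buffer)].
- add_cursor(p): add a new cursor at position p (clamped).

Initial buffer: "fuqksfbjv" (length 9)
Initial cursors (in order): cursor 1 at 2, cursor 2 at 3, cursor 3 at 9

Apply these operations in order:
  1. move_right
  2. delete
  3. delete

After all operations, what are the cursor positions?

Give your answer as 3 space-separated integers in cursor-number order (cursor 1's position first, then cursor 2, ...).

After op 1 (move_right): buffer="fuqksfbjv" (len 9), cursors c1@3 c2@4 c3@9, authorship .........
After op 2 (delete): buffer="fusfbj" (len 6), cursors c1@2 c2@2 c3@6, authorship ......
After op 3 (delete): buffer="sfb" (len 3), cursors c1@0 c2@0 c3@3, authorship ...

Answer: 0 0 3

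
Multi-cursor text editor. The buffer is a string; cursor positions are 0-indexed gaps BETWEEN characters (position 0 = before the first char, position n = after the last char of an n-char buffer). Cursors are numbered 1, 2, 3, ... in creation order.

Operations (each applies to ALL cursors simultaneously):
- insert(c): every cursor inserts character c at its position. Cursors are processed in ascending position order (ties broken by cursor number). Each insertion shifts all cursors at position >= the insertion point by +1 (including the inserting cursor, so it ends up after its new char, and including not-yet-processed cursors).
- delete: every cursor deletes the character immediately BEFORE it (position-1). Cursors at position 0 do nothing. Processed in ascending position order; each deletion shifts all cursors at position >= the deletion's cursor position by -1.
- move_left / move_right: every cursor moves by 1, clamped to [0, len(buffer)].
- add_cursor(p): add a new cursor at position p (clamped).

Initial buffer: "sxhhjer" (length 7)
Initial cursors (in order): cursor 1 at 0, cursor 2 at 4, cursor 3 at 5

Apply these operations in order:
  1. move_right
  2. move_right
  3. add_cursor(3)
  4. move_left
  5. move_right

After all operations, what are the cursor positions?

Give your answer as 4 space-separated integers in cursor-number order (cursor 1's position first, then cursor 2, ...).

Answer: 2 6 7 3

Derivation:
After op 1 (move_right): buffer="sxhhjer" (len 7), cursors c1@1 c2@5 c3@6, authorship .......
After op 2 (move_right): buffer="sxhhjer" (len 7), cursors c1@2 c2@6 c3@7, authorship .......
After op 3 (add_cursor(3)): buffer="sxhhjer" (len 7), cursors c1@2 c4@3 c2@6 c3@7, authorship .......
After op 4 (move_left): buffer="sxhhjer" (len 7), cursors c1@1 c4@2 c2@5 c3@6, authorship .......
After op 5 (move_right): buffer="sxhhjer" (len 7), cursors c1@2 c4@3 c2@6 c3@7, authorship .......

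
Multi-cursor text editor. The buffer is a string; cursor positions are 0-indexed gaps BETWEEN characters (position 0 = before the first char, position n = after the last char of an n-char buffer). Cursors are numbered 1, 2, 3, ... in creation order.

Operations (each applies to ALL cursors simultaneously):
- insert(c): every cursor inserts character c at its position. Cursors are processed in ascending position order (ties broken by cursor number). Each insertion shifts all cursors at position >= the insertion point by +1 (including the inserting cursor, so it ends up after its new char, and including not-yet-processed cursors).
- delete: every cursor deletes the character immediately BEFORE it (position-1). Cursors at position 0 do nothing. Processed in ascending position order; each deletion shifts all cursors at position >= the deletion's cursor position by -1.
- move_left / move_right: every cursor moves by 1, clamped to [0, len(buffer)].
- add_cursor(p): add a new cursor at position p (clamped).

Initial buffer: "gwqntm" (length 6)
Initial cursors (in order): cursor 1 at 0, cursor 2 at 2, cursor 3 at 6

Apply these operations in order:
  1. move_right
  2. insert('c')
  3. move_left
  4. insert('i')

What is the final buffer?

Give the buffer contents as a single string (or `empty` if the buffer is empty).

Answer: gicwqicntmic

Derivation:
After op 1 (move_right): buffer="gwqntm" (len 6), cursors c1@1 c2@3 c3@6, authorship ......
After op 2 (insert('c')): buffer="gcwqcntmc" (len 9), cursors c1@2 c2@5 c3@9, authorship .1..2...3
After op 3 (move_left): buffer="gcwqcntmc" (len 9), cursors c1@1 c2@4 c3@8, authorship .1..2...3
After op 4 (insert('i')): buffer="gicwqicntmic" (len 12), cursors c1@2 c2@6 c3@11, authorship .11..22...33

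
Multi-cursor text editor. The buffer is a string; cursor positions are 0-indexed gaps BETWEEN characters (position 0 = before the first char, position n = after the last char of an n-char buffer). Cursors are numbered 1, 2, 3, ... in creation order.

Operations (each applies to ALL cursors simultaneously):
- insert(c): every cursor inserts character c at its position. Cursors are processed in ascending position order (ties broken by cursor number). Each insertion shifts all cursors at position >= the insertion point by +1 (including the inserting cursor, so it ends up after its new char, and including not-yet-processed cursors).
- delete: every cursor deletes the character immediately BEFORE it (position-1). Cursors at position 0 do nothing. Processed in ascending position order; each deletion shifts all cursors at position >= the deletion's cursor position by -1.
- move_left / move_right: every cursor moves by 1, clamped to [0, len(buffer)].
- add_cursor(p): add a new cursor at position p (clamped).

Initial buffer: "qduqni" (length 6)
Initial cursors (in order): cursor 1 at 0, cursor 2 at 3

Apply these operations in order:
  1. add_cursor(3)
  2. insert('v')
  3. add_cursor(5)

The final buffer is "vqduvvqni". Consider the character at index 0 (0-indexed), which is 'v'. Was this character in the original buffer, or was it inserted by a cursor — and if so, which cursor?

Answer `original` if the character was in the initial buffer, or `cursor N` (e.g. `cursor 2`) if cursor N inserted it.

After op 1 (add_cursor(3)): buffer="qduqni" (len 6), cursors c1@0 c2@3 c3@3, authorship ......
After op 2 (insert('v')): buffer="vqduvvqni" (len 9), cursors c1@1 c2@6 c3@6, authorship 1...23...
After op 3 (add_cursor(5)): buffer="vqduvvqni" (len 9), cursors c1@1 c4@5 c2@6 c3@6, authorship 1...23...
Authorship (.=original, N=cursor N): 1 . . . 2 3 . . .
Index 0: author = 1

Answer: cursor 1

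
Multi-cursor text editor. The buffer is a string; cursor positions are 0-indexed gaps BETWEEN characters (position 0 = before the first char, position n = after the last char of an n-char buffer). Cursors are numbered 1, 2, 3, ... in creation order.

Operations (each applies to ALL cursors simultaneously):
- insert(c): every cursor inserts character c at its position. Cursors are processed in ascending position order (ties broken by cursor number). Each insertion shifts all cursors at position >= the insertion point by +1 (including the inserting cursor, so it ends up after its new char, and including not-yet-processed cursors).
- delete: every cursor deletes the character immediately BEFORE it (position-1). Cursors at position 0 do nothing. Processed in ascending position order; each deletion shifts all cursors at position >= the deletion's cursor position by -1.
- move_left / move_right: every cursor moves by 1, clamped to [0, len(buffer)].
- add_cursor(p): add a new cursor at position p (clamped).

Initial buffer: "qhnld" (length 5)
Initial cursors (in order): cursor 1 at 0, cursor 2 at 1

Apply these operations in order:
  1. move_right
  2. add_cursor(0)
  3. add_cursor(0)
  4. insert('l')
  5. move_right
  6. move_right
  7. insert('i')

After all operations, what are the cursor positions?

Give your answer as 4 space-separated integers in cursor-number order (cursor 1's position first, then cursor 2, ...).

Answer: 9 12 6 6

Derivation:
After op 1 (move_right): buffer="qhnld" (len 5), cursors c1@1 c2@2, authorship .....
After op 2 (add_cursor(0)): buffer="qhnld" (len 5), cursors c3@0 c1@1 c2@2, authorship .....
After op 3 (add_cursor(0)): buffer="qhnld" (len 5), cursors c3@0 c4@0 c1@1 c2@2, authorship .....
After op 4 (insert('l')): buffer="llqlhlnld" (len 9), cursors c3@2 c4@2 c1@4 c2@6, authorship 34.1.2...
After op 5 (move_right): buffer="llqlhlnld" (len 9), cursors c3@3 c4@3 c1@5 c2@7, authorship 34.1.2...
After op 6 (move_right): buffer="llqlhlnld" (len 9), cursors c3@4 c4@4 c1@6 c2@8, authorship 34.1.2...
After op 7 (insert('i')): buffer="llqliihlinlid" (len 13), cursors c3@6 c4@6 c1@9 c2@12, authorship 34.134.21..2.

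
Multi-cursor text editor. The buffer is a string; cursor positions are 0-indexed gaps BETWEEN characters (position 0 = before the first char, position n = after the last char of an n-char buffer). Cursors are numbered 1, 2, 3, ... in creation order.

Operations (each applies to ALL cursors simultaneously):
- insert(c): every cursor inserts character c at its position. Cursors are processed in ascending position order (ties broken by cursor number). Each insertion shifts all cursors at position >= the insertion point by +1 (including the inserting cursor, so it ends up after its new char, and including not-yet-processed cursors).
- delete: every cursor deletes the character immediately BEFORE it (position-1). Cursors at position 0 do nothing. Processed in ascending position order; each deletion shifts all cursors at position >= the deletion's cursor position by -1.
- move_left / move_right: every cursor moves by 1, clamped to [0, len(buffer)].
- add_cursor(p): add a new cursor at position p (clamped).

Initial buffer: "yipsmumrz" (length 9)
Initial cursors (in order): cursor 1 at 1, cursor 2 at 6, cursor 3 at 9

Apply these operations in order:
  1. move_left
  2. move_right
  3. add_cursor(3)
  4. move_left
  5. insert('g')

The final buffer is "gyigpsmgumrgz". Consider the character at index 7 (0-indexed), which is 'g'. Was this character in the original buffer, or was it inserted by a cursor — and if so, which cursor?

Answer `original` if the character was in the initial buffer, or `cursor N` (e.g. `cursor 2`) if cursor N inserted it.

Answer: cursor 2

Derivation:
After op 1 (move_left): buffer="yipsmumrz" (len 9), cursors c1@0 c2@5 c3@8, authorship .........
After op 2 (move_right): buffer="yipsmumrz" (len 9), cursors c1@1 c2@6 c3@9, authorship .........
After op 3 (add_cursor(3)): buffer="yipsmumrz" (len 9), cursors c1@1 c4@3 c2@6 c3@9, authorship .........
After op 4 (move_left): buffer="yipsmumrz" (len 9), cursors c1@0 c4@2 c2@5 c3@8, authorship .........
After op 5 (insert('g')): buffer="gyigpsmgumrgz" (len 13), cursors c1@1 c4@4 c2@8 c3@12, authorship 1..4...2...3.
Authorship (.=original, N=cursor N): 1 . . 4 . . . 2 . . . 3 .
Index 7: author = 2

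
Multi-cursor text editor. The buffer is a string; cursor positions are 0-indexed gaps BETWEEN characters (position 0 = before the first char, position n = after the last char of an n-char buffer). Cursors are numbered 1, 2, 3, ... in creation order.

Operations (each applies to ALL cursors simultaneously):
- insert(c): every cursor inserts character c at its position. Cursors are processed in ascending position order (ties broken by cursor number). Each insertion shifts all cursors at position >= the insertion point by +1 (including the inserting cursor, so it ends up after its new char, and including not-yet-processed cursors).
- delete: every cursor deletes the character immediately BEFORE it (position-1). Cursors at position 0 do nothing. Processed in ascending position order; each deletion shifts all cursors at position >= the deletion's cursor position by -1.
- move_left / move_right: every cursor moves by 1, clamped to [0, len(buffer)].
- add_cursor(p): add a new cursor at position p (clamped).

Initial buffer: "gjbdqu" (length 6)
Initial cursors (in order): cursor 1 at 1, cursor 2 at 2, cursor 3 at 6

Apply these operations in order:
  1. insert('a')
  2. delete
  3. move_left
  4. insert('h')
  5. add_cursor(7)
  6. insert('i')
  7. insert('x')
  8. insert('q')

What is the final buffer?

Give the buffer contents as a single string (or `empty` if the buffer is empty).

After op 1 (insert('a')): buffer="gajabdqua" (len 9), cursors c1@2 c2@4 c3@9, authorship .1.2....3
After op 2 (delete): buffer="gjbdqu" (len 6), cursors c1@1 c2@2 c3@6, authorship ......
After op 3 (move_left): buffer="gjbdqu" (len 6), cursors c1@0 c2@1 c3@5, authorship ......
After op 4 (insert('h')): buffer="hghjbdqhu" (len 9), cursors c1@1 c2@3 c3@8, authorship 1.2....3.
After op 5 (add_cursor(7)): buffer="hghjbdqhu" (len 9), cursors c1@1 c2@3 c4@7 c3@8, authorship 1.2....3.
After op 6 (insert('i')): buffer="highijbdqihiu" (len 13), cursors c1@2 c2@5 c4@10 c3@12, authorship 11.22....433.
After op 7 (insert('x')): buffer="hixghixjbdqixhixu" (len 17), cursors c1@3 c2@7 c4@13 c3@16, authorship 111.222....44333.
After op 8 (insert('q')): buffer="hixqghixqjbdqixqhixqu" (len 21), cursors c1@4 c2@9 c4@16 c3@20, authorship 1111.2222....4443333.

Answer: hixqghixqjbdqixqhixqu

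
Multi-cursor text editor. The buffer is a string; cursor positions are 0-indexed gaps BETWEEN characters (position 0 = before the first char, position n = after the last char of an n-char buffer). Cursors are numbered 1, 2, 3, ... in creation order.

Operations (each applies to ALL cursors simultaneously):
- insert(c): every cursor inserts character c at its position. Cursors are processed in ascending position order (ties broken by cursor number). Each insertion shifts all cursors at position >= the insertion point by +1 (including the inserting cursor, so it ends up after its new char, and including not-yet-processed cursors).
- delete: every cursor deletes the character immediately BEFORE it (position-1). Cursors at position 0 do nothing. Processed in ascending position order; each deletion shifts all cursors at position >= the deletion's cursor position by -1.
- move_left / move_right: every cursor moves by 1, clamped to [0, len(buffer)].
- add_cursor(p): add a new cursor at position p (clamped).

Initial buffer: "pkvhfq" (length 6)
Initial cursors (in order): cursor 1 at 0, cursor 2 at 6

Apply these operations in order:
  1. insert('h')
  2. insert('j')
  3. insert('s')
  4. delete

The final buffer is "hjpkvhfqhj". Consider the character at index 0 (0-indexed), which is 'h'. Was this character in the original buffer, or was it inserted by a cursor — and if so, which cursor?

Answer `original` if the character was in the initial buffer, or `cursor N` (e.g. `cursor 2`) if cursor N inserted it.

Answer: cursor 1

Derivation:
After op 1 (insert('h')): buffer="hpkvhfqh" (len 8), cursors c1@1 c2@8, authorship 1......2
After op 2 (insert('j')): buffer="hjpkvhfqhj" (len 10), cursors c1@2 c2@10, authorship 11......22
After op 3 (insert('s')): buffer="hjspkvhfqhjs" (len 12), cursors c1@3 c2@12, authorship 111......222
After op 4 (delete): buffer="hjpkvhfqhj" (len 10), cursors c1@2 c2@10, authorship 11......22
Authorship (.=original, N=cursor N): 1 1 . . . . . . 2 2
Index 0: author = 1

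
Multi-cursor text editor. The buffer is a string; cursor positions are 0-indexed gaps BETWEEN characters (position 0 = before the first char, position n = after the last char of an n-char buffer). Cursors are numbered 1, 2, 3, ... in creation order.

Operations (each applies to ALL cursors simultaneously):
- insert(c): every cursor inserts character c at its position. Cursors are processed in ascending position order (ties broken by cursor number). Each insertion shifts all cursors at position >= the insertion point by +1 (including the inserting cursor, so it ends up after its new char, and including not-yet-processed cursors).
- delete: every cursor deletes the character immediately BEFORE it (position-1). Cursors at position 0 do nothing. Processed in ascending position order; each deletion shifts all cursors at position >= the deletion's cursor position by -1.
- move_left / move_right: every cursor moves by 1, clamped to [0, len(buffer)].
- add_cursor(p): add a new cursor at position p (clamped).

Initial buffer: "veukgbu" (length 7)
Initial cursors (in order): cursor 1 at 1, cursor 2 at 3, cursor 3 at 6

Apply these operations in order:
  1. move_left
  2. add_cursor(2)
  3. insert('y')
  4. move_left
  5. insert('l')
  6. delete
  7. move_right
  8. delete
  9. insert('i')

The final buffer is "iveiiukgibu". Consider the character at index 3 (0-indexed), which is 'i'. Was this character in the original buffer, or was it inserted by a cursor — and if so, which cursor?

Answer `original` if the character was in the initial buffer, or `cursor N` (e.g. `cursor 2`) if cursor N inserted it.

Answer: cursor 2

Derivation:
After op 1 (move_left): buffer="veukgbu" (len 7), cursors c1@0 c2@2 c3@5, authorship .......
After op 2 (add_cursor(2)): buffer="veukgbu" (len 7), cursors c1@0 c2@2 c4@2 c3@5, authorship .......
After op 3 (insert('y')): buffer="yveyyukgybu" (len 11), cursors c1@1 c2@5 c4@5 c3@9, authorship 1..24...3..
After op 4 (move_left): buffer="yveyyukgybu" (len 11), cursors c1@0 c2@4 c4@4 c3@8, authorship 1..24...3..
After op 5 (insert('l')): buffer="lyveyllyukglybu" (len 15), cursors c1@1 c2@7 c4@7 c3@12, authorship 11..2244...33..
After op 6 (delete): buffer="yveyyukgybu" (len 11), cursors c1@0 c2@4 c4@4 c3@8, authorship 1..24...3..
After op 7 (move_right): buffer="yveyyukgybu" (len 11), cursors c1@1 c2@5 c4@5 c3@9, authorship 1..24...3..
After op 8 (delete): buffer="veukgbu" (len 7), cursors c1@0 c2@2 c4@2 c3@5, authorship .......
After op 9 (insert('i')): buffer="iveiiukgibu" (len 11), cursors c1@1 c2@5 c4@5 c3@9, authorship 1..24...3..
Authorship (.=original, N=cursor N): 1 . . 2 4 . . . 3 . .
Index 3: author = 2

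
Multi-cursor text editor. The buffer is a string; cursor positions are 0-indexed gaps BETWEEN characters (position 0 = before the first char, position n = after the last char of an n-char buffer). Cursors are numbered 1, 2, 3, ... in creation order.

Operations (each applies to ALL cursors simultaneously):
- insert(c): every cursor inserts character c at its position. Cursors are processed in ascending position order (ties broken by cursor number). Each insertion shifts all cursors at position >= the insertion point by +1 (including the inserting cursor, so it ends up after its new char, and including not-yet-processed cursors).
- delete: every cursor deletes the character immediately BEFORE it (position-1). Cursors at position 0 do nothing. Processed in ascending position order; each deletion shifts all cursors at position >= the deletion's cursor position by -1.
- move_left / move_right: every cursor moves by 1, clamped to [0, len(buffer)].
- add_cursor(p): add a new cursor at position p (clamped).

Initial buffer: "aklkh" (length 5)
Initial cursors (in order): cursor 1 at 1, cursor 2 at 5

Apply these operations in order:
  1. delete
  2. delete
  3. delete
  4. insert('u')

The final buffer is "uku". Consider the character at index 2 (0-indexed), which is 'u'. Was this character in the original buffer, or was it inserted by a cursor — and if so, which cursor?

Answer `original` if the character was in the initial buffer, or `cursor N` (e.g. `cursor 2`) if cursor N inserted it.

Answer: cursor 2

Derivation:
After op 1 (delete): buffer="klk" (len 3), cursors c1@0 c2@3, authorship ...
After op 2 (delete): buffer="kl" (len 2), cursors c1@0 c2@2, authorship ..
After op 3 (delete): buffer="k" (len 1), cursors c1@0 c2@1, authorship .
After op 4 (insert('u')): buffer="uku" (len 3), cursors c1@1 c2@3, authorship 1.2
Authorship (.=original, N=cursor N): 1 . 2
Index 2: author = 2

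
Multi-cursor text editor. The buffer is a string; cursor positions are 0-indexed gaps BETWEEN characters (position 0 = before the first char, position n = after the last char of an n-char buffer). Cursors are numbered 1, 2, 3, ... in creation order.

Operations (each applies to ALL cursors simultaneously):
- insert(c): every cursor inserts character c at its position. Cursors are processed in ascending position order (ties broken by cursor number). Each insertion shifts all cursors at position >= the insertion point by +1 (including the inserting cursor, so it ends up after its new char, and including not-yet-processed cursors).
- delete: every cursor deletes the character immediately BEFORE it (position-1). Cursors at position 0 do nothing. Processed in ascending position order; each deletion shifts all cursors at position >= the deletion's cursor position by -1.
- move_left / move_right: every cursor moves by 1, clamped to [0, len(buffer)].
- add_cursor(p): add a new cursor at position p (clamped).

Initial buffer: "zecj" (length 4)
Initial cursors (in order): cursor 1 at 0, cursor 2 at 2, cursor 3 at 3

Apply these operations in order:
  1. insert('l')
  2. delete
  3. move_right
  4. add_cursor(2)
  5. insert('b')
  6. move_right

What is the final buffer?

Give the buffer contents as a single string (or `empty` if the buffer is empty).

After op 1 (insert('l')): buffer="lzelclj" (len 7), cursors c1@1 c2@4 c3@6, authorship 1..2.3.
After op 2 (delete): buffer="zecj" (len 4), cursors c1@0 c2@2 c3@3, authorship ....
After op 3 (move_right): buffer="zecj" (len 4), cursors c1@1 c2@3 c3@4, authorship ....
After op 4 (add_cursor(2)): buffer="zecj" (len 4), cursors c1@1 c4@2 c2@3 c3@4, authorship ....
After op 5 (insert('b')): buffer="zbebcbjb" (len 8), cursors c1@2 c4@4 c2@6 c3@8, authorship .1.4.2.3
After op 6 (move_right): buffer="zbebcbjb" (len 8), cursors c1@3 c4@5 c2@7 c3@8, authorship .1.4.2.3

Answer: zbebcbjb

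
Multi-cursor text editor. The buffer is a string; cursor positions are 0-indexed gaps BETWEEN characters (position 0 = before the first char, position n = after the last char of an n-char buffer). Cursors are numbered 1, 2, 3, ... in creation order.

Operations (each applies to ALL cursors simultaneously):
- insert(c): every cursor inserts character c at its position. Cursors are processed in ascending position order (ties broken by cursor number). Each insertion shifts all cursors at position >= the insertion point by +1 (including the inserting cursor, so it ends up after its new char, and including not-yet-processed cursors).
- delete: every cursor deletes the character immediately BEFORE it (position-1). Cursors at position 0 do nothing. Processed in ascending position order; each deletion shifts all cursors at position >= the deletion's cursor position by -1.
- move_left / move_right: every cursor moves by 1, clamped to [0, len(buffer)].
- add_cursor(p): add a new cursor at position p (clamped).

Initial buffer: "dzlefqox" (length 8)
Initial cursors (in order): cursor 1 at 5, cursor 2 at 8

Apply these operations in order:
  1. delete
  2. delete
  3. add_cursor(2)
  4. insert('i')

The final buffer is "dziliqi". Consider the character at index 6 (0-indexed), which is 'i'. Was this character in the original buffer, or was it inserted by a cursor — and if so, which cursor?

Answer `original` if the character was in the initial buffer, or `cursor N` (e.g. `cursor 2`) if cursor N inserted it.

After op 1 (delete): buffer="dzleqo" (len 6), cursors c1@4 c2@6, authorship ......
After op 2 (delete): buffer="dzlq" (len 4), cursors c1@3 c2@4, authorship ....
After op 3 (add_cursor(2)): buffer="dzlq" (len 4), cursors c3@2 c1@3 c2@4, authorship ....
After op 4 (insert('i')): buffer="dziliqi" (len 7), cursors c3@3 c1@5 c2@7, authorship ..3.1.2
Authorship (.=original, N=cursor N): . . 3 . 1 . 2
Index 6: author = 2

Answer: cursor 2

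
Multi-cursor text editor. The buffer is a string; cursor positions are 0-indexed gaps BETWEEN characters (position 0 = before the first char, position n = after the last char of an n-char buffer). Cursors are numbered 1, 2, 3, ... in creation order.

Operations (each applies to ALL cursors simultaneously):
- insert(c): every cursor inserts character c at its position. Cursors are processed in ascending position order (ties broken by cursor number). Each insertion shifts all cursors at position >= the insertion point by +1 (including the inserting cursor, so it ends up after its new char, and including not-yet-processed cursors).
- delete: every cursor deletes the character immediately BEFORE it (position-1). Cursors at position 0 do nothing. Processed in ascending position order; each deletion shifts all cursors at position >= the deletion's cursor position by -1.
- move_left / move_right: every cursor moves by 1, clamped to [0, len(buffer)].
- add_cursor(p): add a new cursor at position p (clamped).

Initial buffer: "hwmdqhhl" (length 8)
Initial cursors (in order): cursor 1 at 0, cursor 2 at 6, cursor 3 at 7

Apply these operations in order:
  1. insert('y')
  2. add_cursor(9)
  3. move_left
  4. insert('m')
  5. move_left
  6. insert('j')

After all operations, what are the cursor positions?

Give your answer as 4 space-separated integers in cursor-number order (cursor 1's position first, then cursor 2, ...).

Answer: 1 10 16 13

Derivation:
After op 1 (insert('y')): buffer="yhwmdqhyhyl" (len 11), cursors c1@1 c2@8 c3@10, authorship 1......2.3.
After op 2 (add_cursor(9)): buffer="yhwmdqhyhyl" (len 11), cursors c1@1 c2@8 c4@9 c3@10, authorship 1......2.3.
After op 3 (move_left): buffer="yhwmdqhyhyl" (len 11), cursors c1@0 c2@7 c4@8 c3@9, authorship 1......2.3.
After op 4 (insert('m')): buffer="myhwmdqhmymhmyl" (len 15), cursors c1@1 c2@9 c4@11 c3@13, authorship 11......224.33.
After op 5 (move_left): buffer="myhwmdqhmymhmyl" (len 15), cursors c1@0 c2@8 c4@10 c3@12, authorship 11......224.33.
After op 6 (insert('j')): buffer="jmyhwmdqhjmyjmhjmyl" (len 19), cursors c1@1 c2@10 c4@13 c3@16, authorship 111......22244.333.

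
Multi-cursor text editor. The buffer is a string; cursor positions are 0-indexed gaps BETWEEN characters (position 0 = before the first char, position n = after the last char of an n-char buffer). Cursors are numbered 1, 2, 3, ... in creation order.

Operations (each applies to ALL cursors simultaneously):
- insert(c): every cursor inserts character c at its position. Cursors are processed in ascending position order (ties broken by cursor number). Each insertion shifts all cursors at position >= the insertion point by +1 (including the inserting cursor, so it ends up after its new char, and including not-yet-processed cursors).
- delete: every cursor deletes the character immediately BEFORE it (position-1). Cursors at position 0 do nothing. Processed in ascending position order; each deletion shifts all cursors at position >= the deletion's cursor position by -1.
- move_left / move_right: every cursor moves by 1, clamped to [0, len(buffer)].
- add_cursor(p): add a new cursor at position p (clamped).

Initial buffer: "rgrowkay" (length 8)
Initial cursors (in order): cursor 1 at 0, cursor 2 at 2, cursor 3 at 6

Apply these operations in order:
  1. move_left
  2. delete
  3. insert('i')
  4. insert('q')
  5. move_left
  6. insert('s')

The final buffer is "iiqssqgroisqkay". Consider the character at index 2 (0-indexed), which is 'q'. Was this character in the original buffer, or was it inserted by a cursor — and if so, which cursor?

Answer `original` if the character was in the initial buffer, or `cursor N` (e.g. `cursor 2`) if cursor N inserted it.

After op 1 (move_left): buffer="rgrowkay" (len 8), cursors c1@0 c2@1 c3@5, authorship ........
After op 2 (delete): buffer="grokay" (len 6), cursors c1@0 c2@0 c3@3, authorship ......
After op 3 (insert('i')): buffer="iigroikay" (len 9), cursors c1@2 c2@2 c3@6, authorship 12...3...
After op 4 (insert('q')): buffer="iiqqgroiqkay" (len 12), cursors c1@4 c2@4 c3@9, authorship 1212...33...
After op 5 (move_left): buffer="iiqqgroiqkay" (len 12), cursors c1@3 c2@3 c3@8, authorship 1212...33...
After op 6 (insert('s')): buffer="iiqssqgroisqkay" (len 15), cursors c1@5 c2@5 c3@11, authorship 121122...333...
Authorship (.=original, N=cursor N): 1 2 1 1 2 2 . . . 3 3 3 . . .
Index 2: author = 1

Answer: cursor 1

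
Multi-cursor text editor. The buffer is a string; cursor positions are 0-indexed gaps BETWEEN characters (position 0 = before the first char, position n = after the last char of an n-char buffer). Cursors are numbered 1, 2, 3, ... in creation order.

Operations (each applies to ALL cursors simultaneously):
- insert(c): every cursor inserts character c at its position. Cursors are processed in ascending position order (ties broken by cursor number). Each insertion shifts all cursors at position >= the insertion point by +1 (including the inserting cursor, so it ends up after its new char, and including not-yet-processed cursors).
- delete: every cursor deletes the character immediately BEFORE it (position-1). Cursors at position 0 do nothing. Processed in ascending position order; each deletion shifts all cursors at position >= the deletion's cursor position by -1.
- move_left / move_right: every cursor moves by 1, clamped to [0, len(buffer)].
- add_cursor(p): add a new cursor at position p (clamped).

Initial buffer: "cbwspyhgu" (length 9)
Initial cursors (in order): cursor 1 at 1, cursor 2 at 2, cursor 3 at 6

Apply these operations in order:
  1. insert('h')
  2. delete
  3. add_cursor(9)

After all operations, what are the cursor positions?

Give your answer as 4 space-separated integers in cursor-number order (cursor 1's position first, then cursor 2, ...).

After op 1 (insert('h')): buffer="chbhwspyhhgu" (len 12), cursors c1@2 c2@4 c3@9, authorship .1.2....3...
After op 2 (delete): buffer="cbwspyhgu" (len 9), cursors c1@1 c2@2 c3@6, authorship .........
After op 3 (add_cursor(9)): buffer="cbwspyhgu" (len 9), cursors c1@1 c2@2 c3@6 c4@9, authorship .........

Answer: 1 2 6 9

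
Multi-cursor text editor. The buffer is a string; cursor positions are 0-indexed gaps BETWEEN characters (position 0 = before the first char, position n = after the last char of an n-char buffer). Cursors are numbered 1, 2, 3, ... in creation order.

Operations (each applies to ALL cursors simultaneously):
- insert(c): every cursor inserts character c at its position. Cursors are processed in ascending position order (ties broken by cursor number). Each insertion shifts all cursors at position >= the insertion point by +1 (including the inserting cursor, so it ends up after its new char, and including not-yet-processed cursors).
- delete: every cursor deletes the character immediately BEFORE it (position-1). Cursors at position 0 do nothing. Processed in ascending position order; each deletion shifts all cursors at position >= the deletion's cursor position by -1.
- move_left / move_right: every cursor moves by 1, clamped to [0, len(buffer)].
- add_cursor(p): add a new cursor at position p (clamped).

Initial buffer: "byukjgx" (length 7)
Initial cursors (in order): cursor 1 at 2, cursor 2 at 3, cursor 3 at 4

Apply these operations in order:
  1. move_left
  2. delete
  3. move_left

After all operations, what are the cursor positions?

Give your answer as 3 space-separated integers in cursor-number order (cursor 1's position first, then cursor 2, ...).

After op 1 (move_left): buffer="byukjgx" (len 7), cursors c1@1 c2@2 c3@3, authorship .......
After op 2 (delete): buffer="kjgx" (len 4), cursors c1@0 c2@0 c3@0, authorship ....
After op 3 (move_left): buffer="kjgx" (len 4), cursors c1@0 c2@0 c3@0, authorship ....

Answer: 0 0 0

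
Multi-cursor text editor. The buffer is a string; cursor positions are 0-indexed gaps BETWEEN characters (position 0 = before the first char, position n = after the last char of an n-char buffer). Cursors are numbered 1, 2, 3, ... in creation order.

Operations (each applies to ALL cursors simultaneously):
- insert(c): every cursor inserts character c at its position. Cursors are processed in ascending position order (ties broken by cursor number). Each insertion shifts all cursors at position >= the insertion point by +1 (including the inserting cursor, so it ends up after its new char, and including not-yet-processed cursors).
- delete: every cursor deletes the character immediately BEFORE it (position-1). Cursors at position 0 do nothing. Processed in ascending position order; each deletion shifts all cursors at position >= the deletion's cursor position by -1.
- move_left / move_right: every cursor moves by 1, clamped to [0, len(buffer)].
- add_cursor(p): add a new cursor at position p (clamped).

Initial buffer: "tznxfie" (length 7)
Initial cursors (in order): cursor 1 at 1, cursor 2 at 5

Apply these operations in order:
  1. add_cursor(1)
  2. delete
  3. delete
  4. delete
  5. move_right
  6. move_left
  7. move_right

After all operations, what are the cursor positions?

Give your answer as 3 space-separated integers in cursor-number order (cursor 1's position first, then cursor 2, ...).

Answer: 1 2 1

Derivation:
After op 1 (add_cursor(1)): buffer="tznxfie" (len 7), cursors c1@1 c3@1 c2@5, authorship .......
After op 2 (delete): buffer="znxie" (len 5), cursors c1@0 c3@0 c2@3, authorship .....
After op 3 (delete): buffer="znie" (len 4), cursors c1@0 c3@0 c2@2, authorship ....
After op 4 (delete): buffer="zie" (len 3), cursors c1@0 c3@0 c2@1, authorship ...
After op 5 (move_right): buffer="zie" (len 3), cursors c1@1 c3@1 c2@2, authorship ...
After op 6 (move_left): buffer="zie" (len 3), cursors c1@0 c3@0 c2@1, authorship ...
After op 7 (move_right): buffer="zie" (len 3), cursors c1@1 c3@1 c2@2, authorship ...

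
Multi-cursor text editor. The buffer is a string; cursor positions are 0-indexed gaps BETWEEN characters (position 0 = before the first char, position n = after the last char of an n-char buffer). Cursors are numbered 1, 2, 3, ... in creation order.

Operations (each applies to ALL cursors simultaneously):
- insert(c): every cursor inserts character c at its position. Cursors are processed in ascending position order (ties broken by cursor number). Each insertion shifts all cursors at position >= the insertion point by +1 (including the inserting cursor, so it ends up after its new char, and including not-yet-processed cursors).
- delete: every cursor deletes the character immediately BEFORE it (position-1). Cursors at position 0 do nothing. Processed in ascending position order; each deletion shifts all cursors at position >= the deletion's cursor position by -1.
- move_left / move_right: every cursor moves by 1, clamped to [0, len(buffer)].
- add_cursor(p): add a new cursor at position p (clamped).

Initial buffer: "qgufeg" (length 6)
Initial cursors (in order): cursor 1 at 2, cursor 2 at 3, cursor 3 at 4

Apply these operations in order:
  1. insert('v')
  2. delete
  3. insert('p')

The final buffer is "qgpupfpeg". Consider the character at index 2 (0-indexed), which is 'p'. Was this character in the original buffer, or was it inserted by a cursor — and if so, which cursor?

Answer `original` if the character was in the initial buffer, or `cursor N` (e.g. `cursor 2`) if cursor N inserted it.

After op 1 (insert('v')): buffer="qgvuvfveg" (len 9), cursors c1@3 c2@5 c3@7, authorship ..1.2.3..
After op 2 (delete): buffer="qgufeg" (len 6), cursors c1@2 c2@3 c3@4, authorship ......
After op 3 (insert('p')): buffer="qgpupfpeg" (len 9), cursors c1@3 c2@5 c3@7, authorship ..1.2.3..
Authorship (.=original, N=cursor N): . . 1 . 2 . 3 . .
Index 2: author = 1

Answer: cursor 1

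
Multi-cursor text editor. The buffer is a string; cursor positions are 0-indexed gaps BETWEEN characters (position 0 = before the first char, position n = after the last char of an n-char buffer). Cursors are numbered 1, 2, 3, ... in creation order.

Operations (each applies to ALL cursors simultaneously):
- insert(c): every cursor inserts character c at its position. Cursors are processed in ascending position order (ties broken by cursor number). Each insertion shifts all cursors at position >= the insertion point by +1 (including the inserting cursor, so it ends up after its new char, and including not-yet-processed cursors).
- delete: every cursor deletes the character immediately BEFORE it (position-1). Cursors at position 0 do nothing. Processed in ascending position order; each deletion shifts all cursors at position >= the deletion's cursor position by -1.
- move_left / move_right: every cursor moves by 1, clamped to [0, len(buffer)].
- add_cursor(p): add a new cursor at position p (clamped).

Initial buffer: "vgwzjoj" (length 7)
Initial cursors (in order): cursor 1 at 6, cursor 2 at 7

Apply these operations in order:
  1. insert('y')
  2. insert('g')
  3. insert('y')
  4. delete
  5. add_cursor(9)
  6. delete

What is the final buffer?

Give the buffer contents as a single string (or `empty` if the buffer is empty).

After op 1 (insert('y')): buffer="vgwzjoyjy" (len 9), cursors c1@7 c2@9, authorship ......1.2
After op 2 (insert('g')): buffer="vgwzjoygjyg" (len 11), cursors c1@8 c2@11, authorship ......11.22
After op 3 (insert('y')): buffer="vgwzjoygyjygy" (len 13), cursors c1@9 c2@13, authorship ......111.222
After op 4 (delete): buffer="vgwzjoygjyg" (len 11), cursors c1@8 c2@11, authorship ......11.22
After op 5 (add_cursor(9)): buffer="vgwzjoygjyg" (len 11), cursors c1@8 c3@9 c2@11, authorship ......11.22
After op 6 (delete): buffer="vgwzjoyy" (len 8), cursors c1@7 c3@7 c2@8, authorship ......12

Answer: vgwzjoyy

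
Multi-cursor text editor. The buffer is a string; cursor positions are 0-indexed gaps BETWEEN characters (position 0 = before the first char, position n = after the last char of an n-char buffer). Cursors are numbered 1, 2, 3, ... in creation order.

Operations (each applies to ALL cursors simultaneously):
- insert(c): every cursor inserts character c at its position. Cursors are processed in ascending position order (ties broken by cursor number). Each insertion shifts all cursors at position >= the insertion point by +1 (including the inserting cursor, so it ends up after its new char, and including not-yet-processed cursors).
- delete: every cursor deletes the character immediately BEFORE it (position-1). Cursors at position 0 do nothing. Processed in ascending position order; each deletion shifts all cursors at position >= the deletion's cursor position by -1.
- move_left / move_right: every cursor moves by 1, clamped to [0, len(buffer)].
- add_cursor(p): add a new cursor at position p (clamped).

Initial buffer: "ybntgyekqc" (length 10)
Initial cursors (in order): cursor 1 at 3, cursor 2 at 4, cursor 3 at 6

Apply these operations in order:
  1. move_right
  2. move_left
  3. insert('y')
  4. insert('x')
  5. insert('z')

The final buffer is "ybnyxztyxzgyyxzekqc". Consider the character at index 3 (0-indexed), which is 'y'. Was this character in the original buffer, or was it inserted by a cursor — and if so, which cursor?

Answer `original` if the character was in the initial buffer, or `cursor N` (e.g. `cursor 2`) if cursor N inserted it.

Answer: cursor 1

Derivation:
After op 1 (move_right): buffer="ybntgyekqc" (len 10), cursors c1@4 c2@5 c3@7, authorship ..........
After op 2 (move_left): buffer="ybntgyekqc" (len 10), cursors c1@3 c2@4 c3@6, authorship ..........
After op 3 (insert('y')): buffer="ybnytygyyekqc" (len 13), cursors c1@4 c2@6 c3@9, authorship ...1.2..3....
After op 4 (insert('x')): buffer="ybnyxtyxgyyxekqc" (len 16), cursors c1@5 c2@8 c3@12, authorship ...11.22..33....
After op 5 (insert('z')): buffer="ybnyxztyxzgyyxzekqc" (len 19), cursors c1@6 c2@10 c3@15, authorship ...111.222..333....
Authorship (.=original, N=cursor N): . . . 1 1 1 . 2 2 2 . . 3 3 3 . . . .
Index 3: author = 1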